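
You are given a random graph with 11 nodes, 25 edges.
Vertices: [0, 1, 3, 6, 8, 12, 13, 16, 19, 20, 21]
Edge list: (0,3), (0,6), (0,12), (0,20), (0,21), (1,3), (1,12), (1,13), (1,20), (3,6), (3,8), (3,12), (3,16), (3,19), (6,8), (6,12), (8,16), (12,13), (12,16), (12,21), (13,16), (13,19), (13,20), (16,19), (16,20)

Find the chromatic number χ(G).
χ(G) = 4

Clique number ω(G) = 4 (lower bound: χ ≥ ω).
The clique on [0, 3, 6, 12] has size 4, forcing χ ≥ 4, and the coloring below uses 4 colors, so χ(G) = 4.
A valid 4-coloring: color 1: [3, 13, 21]; color 2: [8, 12, 19, 20]; color 3: [0, 1, 16]; color 4: [6].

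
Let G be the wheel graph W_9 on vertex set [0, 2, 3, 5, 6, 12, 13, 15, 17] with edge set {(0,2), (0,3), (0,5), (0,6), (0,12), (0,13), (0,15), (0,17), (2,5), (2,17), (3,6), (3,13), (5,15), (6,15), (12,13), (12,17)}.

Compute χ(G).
Clique number ω(G) = 3 (lower bound: χ ≥ ω).
The clique on [0, 2, 17] has size 3, forcing χ ≥ 3, and the coloring below uses 3 colors, so χ(G) = 3.
A valid 3-coloring: color 1: [0]; color 2: [2, 3, 12, 15]; color 3: [5, 6, 13, 17].

χ(G) = 3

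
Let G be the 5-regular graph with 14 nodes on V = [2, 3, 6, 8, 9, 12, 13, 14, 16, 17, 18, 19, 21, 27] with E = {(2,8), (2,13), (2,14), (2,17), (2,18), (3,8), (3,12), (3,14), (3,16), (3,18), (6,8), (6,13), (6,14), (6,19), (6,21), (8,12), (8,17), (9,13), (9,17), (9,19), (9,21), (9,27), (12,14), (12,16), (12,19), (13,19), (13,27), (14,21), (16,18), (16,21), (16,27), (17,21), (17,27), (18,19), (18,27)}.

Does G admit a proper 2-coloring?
No, G is not 2-colorable

The clique on vertices [2, 8, 17] has size 3 > 2, so it alone needs 3 colors.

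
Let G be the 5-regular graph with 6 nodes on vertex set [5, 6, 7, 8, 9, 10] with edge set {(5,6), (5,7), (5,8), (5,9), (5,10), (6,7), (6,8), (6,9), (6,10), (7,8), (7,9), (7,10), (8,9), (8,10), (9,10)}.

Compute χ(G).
Clique number ω(G) = 6 (lower bound: χ ≥ ω).
The clique on [5, 6, 7, 8, 9, 10] has size 6, forcing χ ≥ 6, and the coloring below uses 6 colors, so χ(G) = 6.
A valid 6-coloring: color 1: [6]; color 2: [7]; color 3: [9]; color 4: [5]; color 5: [8]; color 6: [10].

χ(G) = 6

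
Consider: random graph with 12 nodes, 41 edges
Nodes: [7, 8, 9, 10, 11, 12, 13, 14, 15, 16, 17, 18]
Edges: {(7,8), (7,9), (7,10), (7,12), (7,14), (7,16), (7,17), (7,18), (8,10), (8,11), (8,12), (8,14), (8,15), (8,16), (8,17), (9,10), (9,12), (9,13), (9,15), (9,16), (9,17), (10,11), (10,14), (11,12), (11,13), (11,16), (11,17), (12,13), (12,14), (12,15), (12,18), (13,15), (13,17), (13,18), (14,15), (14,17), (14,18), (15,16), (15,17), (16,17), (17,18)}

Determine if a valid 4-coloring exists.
A valid 4-coloring: color 1: [10, 12, 17]; color 2: [8, 9, 18]; color 3: [7, 11, 15]; color 4: [13, 14, 16].
(χ(G) = 4 ≤ 4.)

Yes, G is 4-colorable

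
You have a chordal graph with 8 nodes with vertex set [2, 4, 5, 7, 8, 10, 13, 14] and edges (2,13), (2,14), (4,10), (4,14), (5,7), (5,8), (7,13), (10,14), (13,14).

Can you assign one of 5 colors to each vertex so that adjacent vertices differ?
A valid 5-coloring: color 1: [7, 8, 14]; color 2: [5, 10, 13]; color 3: [2, 4].
(χ(G) = 3 ≤ 5.)

Yes, G is 5-colorable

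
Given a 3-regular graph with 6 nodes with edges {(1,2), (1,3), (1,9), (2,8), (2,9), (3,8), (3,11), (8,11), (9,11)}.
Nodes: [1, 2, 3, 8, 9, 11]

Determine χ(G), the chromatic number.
Clique number ω(G) = 3 (lower bound: χ ≥ ω).
The clique on [3, 8, 11] has size 3, forcing χ ≥ 3, and the coloring below uses 3 colors, so χ(G) = 3.
A valid 3-coloring: color 1: [8, 9]; color 2: [1, 11]; color 3: [2, 3].

χ(G) = 3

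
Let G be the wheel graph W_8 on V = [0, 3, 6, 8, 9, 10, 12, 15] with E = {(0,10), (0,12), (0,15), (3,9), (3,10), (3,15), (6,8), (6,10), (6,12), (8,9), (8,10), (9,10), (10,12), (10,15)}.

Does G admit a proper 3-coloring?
No, G is not 3-colorable

Odd cycle [15, 3, 9, 8, 6, 12, 0] needs 3 colors (χ ≥ 3).
Vertex 10 is adjacent to every vertex of [0, 3, 6, 8, 9, 12, 15], which already need 3 colors among themselves, so 10 needs a new color (χ ≥ 4).
Hence χ(G) ≥ 4 > 3, so no proper 3-coloring exists.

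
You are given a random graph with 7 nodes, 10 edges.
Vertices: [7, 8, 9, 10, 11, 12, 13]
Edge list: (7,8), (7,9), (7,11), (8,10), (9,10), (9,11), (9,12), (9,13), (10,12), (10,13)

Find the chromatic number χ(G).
χ(G) = 3

Clique number ω(G) = 3 (lower bound: χ ≥ ω).
The clique on [9, 10, 12] has size 3, forcing χ ≥ 3, and the coloring below uses 3 colors, so χ(G) = 3.
A valid 3-coloring: color 1: [8, 9]; color 2: [7, 10]; color 3: [11, 12, 13].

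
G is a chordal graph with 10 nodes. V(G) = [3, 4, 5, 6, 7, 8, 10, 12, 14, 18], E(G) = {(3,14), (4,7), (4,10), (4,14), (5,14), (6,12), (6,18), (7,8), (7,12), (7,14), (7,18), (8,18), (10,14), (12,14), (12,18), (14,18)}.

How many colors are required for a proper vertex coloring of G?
Clique number ω(G) = 4 (lower bound: χ ≥ ω).
The clique on [7, 12, 14, 18] has size 4, forcing χ ≥ 4, and the coloring below uses 4 colors, so χ(G) = 4.
A valid 4-coloring: color 1: [6, 8, 14]; color 2: [3, 4, 5, 18]; color 3: [7, 10]; color 4: [12].

χ(G) = 4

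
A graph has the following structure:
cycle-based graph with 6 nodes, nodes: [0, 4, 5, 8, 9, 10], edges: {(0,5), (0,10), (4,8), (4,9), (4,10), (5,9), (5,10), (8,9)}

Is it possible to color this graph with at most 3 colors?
A valid 3-coloring: color 1: [4, 5]; color 2: [9, 10]; color 3: [0, 8].
(χ(G) = 3 ≤ 3.)

Yes, G is 3-colorable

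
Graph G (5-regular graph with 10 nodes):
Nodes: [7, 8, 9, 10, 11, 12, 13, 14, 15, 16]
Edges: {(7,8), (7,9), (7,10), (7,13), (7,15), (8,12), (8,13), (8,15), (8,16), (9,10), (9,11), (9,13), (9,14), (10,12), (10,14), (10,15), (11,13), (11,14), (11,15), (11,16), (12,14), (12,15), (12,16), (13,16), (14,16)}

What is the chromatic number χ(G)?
Clique number ω(G) = 3 (lower bound: χ ≥ ω).
Odd cycle [10, 15, 8, 13, 9] needs 3 colors (χ ≥ 3).
Vertex 7 is adjacent to every vertex of [8, 9, 10, 13, 15], which already need 3 colors among themselves, so 7 needs a new color (χ ≥ 4).
The coloring below uses 4 colors, so χ(G) = 4.
A valid 4-coloring: color 1: [13, 14, 15]; color 2: [9, 12]; color 3: [8, 10, 11]; color 4: [7, 16].

χ(G) = 4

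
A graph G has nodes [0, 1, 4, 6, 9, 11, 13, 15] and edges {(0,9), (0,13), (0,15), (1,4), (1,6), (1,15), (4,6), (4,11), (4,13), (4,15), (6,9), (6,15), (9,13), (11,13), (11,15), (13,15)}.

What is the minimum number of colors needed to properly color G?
χ(G) = 4

Clique number ω(G) = 4 (lower bound: χ ≥ ω).
The clique on [1, 4, 6, 15] has size 4, forcing χ ≥ 4, and the coloring below uses 4 colors, so χ(G) = 4.
A valid 4-coloring: color 1: [9, 15]; color 2: [6, 13]; color 3: [0, 4]; color 4: [1, 11].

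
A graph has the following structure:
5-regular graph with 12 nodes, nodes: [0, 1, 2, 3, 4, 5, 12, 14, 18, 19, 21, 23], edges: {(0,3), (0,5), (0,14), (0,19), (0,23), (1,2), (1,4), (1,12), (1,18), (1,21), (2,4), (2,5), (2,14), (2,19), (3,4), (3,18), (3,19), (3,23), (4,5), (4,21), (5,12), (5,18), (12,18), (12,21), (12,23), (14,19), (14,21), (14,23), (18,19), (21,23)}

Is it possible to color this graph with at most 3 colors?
Suppose a proper 3-coloring c exists. The clique [0, 3, 19] takes 3 distinct colors; by symmetry let c(0) = 1, c(3) = 2, c(19) = 3.
- Vertex 14: neighbors [0, 19] already have colors [1, 3] ⇒ c(14) = 2.
- Vertex 2: neighbors [14, 19] already have colors [2, 3] ⇒ c(2) = 1.
- Vertex 4: neighbors [2, 3] already have colors [1, 2] ⇒ c(4) = 3.
- Vertex 1: neighbors [2, 4] already have colors [1, 3] ⇒ c(1) = 2.
- Vertex 5: neighbors [0, 4] already have colors [1, 3] ⇒ c(5) = 2.
- Vertex 21: neighbors [1, 4] already have colors [2, 3] ⇒ c(21) = 1.
- Vertex 12: neighbors [21, 1] already have colors [1, 2] ⇒ c(12) = 3.
- Vertex 23: neighbors [0, 3, 12] already have colors [1, 2, 3] — all 3 colors blocked. Contradiction.
The forced assignments end in a contradiction, so G has no proper 3-coloring (χ ≥ 4).

No, G is not 3-colorable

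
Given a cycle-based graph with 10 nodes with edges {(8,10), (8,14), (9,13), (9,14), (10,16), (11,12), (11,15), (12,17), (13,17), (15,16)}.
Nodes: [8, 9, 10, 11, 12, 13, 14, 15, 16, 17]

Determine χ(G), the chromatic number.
χ(G) = 2

Clique number ω(G) = 2 (lower bound: χ ≥ ω).
The graph is bipartite (no odd cycle), so 2 colors suffice: χ(G) = 2.
A valid 2-coloring: color 1: [8, 9, 11, 16, 17]; color 2: [10, 12, 13, 14, 15].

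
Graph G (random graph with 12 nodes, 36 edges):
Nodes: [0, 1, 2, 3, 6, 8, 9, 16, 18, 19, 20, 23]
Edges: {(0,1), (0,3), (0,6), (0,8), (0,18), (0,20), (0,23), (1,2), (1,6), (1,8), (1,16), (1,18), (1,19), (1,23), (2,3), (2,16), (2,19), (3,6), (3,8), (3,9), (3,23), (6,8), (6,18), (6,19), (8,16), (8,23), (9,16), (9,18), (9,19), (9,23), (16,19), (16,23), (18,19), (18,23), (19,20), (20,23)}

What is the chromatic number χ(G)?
Clique number ω(G) = 4 (lower bound: χ ≥ ω).
Suppose a proper 4-coloring c exists. The clique [0, 1, 6, 8] takes 4 distinct colors; by symmetry let c(0) = 1, c(1) = 2, c(6) = 3, c(8) = 4.
- Vertex 23: neighbors [0, 1, 8] already have colors [1, 2, 4] ⇒ c(23) = 3.
- Vertex 16: neighbors [1, 23, 8] already have colors [2, 3, 4] ⇒ c(16) = 1.
- Vertex 19: neighbors [16, 1, 6] already have colors [1, 2, 3] ⇒ c(19) = 4.
- Vertex 18: neighbors [0, 1, 6, 19] already have colors [1, 2, 3, 4] — all 4 colors blocked. Contradiction.
The forced assignments end in a contradiction, so G has no proper 4-coloring (χ ≥ 5).
The coloring below uses 5 colors, so χ(G) = 5.
A valid 5-coloring: color 1: [19, 23]; color 2: [1, 3, 20]; color 3: [0, 16]; color 4: [2, 8, 18]; color 5: [6, 9].

χ(G) = 5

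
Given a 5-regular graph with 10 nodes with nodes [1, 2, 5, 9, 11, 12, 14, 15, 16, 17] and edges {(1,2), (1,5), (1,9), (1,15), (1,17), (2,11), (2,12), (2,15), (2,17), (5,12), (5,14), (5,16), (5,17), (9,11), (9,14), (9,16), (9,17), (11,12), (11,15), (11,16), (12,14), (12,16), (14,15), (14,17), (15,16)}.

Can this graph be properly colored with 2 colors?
No, G is not 2-colorable

The clique on vertices [1, 9, 17] has size 3 > 2, so it alone needs 3 colors.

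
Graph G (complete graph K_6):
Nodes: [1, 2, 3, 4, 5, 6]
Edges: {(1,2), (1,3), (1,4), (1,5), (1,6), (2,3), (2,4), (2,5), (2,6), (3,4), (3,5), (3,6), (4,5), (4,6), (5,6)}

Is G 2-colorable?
The clique on vertices [1, 2, 3, 4, 5, 6] has size 6 > 2, so it alone needs 6 colors.

No, G is not 2-colorable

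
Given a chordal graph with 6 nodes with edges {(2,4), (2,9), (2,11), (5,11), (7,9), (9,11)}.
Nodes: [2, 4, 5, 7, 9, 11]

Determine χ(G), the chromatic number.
χ(G) = 3

Clique number ω(G) = 3 (lower bound: χ ≥ ω).
The clique on [2, 9, 11] has size 3, forcing χ ≥ 3, and the coloring below uses 3 colors, so χ(G) = 3.
A valid 3-coloring: color 1: [4, 5, 9]; color 2: [2, 7]; color 3: [11].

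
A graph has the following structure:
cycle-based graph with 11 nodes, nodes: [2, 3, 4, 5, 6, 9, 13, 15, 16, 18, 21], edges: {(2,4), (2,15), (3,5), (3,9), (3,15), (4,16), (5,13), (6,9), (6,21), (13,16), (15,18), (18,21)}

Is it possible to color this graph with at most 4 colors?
Yes, G is 4-colorable

A valid 4-coloring: color 1: [4, 5, 9, 15, 21]; color 2: [2, 3, 6, 16, 18]; color 3: [13].
(χ(G) = 3 ≤ 4.)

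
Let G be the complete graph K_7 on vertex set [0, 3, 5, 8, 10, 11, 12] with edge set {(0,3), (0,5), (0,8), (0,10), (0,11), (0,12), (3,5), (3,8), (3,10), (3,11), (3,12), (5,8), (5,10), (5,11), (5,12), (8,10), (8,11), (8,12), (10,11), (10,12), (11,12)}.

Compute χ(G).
χ(G) = 7

Clique number ω(G) = 7 (lower bound: χ ≥ ω).
The clique on [0, 3, 5, 8, 10, 11, 12] has size 7, forcing χ ≥ 7, and the coloring below uses 7 colors, so χ(G) = 7.
A valid 7-coloring: color 1: [0]; color 2: [8]; color 3: [10]; color 4: [12]; color 5: [3]; color 6: [5]; color 7: [11].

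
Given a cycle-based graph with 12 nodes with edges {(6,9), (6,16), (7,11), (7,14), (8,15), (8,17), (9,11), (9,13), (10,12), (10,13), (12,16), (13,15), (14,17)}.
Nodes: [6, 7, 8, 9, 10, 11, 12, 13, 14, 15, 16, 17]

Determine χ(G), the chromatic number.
Clique number ω(G) = 2 (lower bound: χ ≥ ω).
The graph is bipartite (no odd cycle), so 2 colors suffice: χ(G) = 2.
A valid 2-coloring: color 1: [6, 8, 11, 12, 13, 14]; color 2: [7, 9, 10, 15, 16, 17].

χ(G) = 2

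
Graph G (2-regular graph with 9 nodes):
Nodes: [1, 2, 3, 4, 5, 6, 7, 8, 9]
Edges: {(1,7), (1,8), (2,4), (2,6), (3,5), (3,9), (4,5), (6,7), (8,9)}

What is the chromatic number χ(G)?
χ(G) = 3

Clique number ω(G) = 2 (lower bound: χ ≥ ω).
Odd cycle [2, 4, 5, 3, 9, 8, 1, 7, 6] needs 3 colors (χ ≥ 3).
The coloring below uses 3 colors, so χ(G) = 3.
A valid 3-coloring: color 1: [2, 5, 7, 9]; color 2: [1, 3, 4, 6]; color 3: [8].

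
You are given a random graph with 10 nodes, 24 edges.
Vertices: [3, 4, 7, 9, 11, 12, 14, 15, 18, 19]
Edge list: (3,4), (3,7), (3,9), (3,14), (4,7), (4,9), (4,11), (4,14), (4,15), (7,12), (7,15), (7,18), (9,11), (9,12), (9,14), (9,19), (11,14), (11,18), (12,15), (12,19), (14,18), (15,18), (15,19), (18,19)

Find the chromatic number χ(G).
χ(G) = 4

Clique number ω(G) = 4 (lower bound: χ ≥ ω).
The clique on [4, 9, 11, 14] has size 4, forcing χ ≥ 4, and the coloring below uses 4 colors, so χ(G) = 4.
A valid 4-coloring: color 1: [4, 12, 18]; color 2: [9, 15]; color 3: [7, 14, 19]; color 4: [3, 11].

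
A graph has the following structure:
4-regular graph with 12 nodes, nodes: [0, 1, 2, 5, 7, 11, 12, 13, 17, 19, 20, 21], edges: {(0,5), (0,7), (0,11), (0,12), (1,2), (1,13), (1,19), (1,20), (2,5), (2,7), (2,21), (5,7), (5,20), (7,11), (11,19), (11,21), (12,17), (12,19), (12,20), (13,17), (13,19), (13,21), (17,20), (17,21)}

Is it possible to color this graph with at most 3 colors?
Suppose a proper 3-coloring c exists. The clique [0, 5, 7] takes 3 distinct colors; by symmetry let c(0) = 1, c(5) = 2, c(7) = 3.
- Vertex 2: neighbors [5, 7] already have colors [2, 3] ⇒ c(2) = 1.
- Vertex 11: neighbors [0, 7] already have colors [1, 3] ⇒ c(11) = 2.
- Vertex 21: neighbors [2, 11] already have colors [1, 2] ⇒ c(21) = 3.
- Vertex 1: neighbors [2] already have colors [1]; try each remaining color.
- Case c(1) = 2:
  - Vertex 13: neighbors [1, 21] already have colors [2, 3] ⇒ c(13) = 1.
  - Vertex 17: neighbors [13, 21] already have colors [1, 3] ⇒ c(17) = 2.
  - Vertex 12: neighbors [0, 17] already have colors [1, 2] ⇒ c(12) = 3.
  - Vertex 19: neighbors [13, 1, 12] already have colors [1, 2, 3] — all 3 colors blocked. Contradiction.
- Case c(1) = 3:
  - Vertex 19: neighbors [11, 1] already have colors [2, 3] ⇒ c(19) = 1.
  - Vertex 20: neighbors [5, 1] already have colors [2, 3] ⇒ c(20) = 1.
  - Vertex 17: neighbors [20, 21] already have colors [1, 3] ⇒ c(17) = 2.
  - Vertex 13: neighbors [19, 17, 1] already have colors [1, 2, 3] — all 3 colors blocked. Contradiction.
Every case ends in a contradiction, so G has no proper 3-coloring (χ ≥ 4).

No, G is not 3-colorable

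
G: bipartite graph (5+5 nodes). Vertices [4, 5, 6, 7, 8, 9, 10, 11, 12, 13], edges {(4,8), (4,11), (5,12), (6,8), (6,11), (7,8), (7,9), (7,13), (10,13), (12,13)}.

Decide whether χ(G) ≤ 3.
Yes, G is 3-colorable

A valid 3-coloring: color 1: [4, 6, 7, 10, 12]; color 2: [5, 8, 9, 11, 13].
(χ(G) = 2 ≤ 3.)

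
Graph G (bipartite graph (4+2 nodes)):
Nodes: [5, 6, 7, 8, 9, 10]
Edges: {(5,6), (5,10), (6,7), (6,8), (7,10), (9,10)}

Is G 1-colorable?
No, G is not 1-colorable

Edge (9,10) forces its endpoints to differ, so 1 color is not enough.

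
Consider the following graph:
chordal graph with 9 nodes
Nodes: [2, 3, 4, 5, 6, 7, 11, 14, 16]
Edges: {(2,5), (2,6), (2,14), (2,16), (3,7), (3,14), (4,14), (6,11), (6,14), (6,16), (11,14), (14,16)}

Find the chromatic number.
Clique number ω(G) = 4 (lower bound: χ ≥ ω).
The clique on [2, 6, 14, 16] has size 4, forcing χ ≥ 4, and the coloring below uses 4 colors, so χ(G) = 4.
A valid 4-coloring: color 1: [5, 7, 14]; color 2: [2, 3, 4, 11]; color 3: [6]; color 4: [16].

χ(G) = 4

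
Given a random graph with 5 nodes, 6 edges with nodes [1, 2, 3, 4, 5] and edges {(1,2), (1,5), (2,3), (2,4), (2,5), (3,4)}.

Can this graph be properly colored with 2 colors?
No, G is not 2-colorable

The clique on vertices [1, 2, 5] has size 3 > 2, so it alone needs 3 colors.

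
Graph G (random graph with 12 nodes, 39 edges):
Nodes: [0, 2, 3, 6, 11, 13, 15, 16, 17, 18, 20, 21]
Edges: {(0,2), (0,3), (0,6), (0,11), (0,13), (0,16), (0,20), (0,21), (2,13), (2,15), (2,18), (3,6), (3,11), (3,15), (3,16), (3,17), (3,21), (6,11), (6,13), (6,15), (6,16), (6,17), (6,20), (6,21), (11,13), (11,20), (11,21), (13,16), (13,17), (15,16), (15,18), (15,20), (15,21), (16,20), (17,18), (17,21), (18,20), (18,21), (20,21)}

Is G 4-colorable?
No, G is not 4-colorable

The clique on vertices [0, 3, 6, 11, 21] has size 5 > 4, so it alone needs 5 colors.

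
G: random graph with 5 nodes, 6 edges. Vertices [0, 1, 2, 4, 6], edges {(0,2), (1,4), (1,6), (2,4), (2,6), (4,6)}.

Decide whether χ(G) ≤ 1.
The clique on vertices [1, 4, 6] has size 3 > 1, so it alone needs 3 colors.

No, G is not 1-colorable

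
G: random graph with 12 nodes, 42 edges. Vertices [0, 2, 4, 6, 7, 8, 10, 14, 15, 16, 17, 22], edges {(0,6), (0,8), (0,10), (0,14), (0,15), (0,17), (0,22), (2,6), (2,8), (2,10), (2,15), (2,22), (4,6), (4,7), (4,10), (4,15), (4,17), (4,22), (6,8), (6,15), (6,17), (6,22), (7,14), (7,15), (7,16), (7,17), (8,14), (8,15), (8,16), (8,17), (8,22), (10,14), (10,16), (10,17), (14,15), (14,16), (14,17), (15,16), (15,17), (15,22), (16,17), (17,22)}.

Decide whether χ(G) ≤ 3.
No, G is not 3-colorable

The clique on vertices [0, 6, 8, 15, 17, 22] has size 6 > 3, so it alone needs 6 colors.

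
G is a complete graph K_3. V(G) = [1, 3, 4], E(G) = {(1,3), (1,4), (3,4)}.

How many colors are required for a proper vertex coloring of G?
χ(G) = 3

Clique number ω(G) = 3 (lower bound: χ ≥ ω).
The clique on [1, 3, 4] has size 3, forcing χ ≥ 3, and the coloring below uses 3 colors, so χ(G) = 3.
A valid 3-coloring: color 1: [4]; color 2: [3]; color 3: [1].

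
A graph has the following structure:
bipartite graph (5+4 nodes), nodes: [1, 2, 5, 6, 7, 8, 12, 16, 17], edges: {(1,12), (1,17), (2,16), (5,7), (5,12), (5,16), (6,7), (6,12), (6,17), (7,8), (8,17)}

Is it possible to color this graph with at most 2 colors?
Yes, G is 2-colorable

A valid 2-coloring: color 1: [1, 2, 5, 6, 8]; color 2: [7, 12, 16, 17].
(χ(G) = 2 ≤ 2.)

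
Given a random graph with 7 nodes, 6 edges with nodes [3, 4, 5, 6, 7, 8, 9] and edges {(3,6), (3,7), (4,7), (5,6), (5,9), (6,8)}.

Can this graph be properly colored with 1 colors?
Edge (5,9) forces its endpoints to differ, so 1 color is not enough.

No, G is not 1-colorable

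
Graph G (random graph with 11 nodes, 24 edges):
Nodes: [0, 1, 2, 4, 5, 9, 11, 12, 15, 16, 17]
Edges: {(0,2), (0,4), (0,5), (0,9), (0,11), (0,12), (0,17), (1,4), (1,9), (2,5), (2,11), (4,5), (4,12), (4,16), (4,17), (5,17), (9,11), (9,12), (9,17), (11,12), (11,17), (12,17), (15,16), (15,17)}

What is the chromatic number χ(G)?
χ(G) = 5

Clique number ω(G) = 5 (lower bound: χ ≥ ω).
The clique on [0, 9, 11, 12, 17] has size 5, forcing χ ≥ 5, and the coloring below uses 5 colors, so χ(G) = 5.
A valid 5-coloring: color 1: [1, 2, 16, 17]; color 2: [0, 15]; color 3: [4, 11]; color 4: [5, 12]; color 5: [9].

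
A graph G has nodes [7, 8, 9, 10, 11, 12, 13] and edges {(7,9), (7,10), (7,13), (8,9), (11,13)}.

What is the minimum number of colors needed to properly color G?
Clique number ω(G) = 2 (lower bound: χ ≥ ω).
The graph is bipartite (no odd cycle), so 2 colors suffice: χ(G) = 2.
A valid 2-coloring: color 1: [7, 8, 11, 12]; color 2: [9, 10, 13].

χ(G) = 2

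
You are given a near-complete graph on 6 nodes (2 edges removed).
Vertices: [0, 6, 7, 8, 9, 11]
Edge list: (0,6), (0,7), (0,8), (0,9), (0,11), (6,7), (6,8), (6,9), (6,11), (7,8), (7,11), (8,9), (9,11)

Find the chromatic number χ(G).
Clique number ω(G) = 4 (lower bound: χ ≥ ω).
The clique on [0, 6, 8, 9] has size 4, forcing χ ≥ 4, and the coloring below uses 4 colors, so χ(G) = 4.
A valid 4-coloring: color 1: [0]; color 2: [6]; color 3: [7, 9]; color 4: [8, 11].

χ(G) = 4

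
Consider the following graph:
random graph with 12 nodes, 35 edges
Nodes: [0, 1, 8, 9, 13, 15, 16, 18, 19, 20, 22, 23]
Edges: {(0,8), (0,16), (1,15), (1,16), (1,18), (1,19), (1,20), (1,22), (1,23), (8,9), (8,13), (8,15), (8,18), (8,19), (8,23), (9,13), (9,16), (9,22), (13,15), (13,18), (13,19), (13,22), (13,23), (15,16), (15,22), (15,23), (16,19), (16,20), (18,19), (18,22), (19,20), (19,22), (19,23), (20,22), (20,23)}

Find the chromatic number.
Clique number ω(G) = 4 (lower bound: χ ≥ ω).
Suppose a proper 4-coloring c exists. The clique [1, 16, 19, 20] takes 4 distinct colors; by symmetry let c(1) = 1, c(16) = 2, c(19) = 3, c(20) = 4.
- Vertex 22: neighbors [1, 19, 20] already have colors [1, 3, 4] ⇒ c(22) = 2.
- Vertex 23: neighbors [1, 19, 20] already have colors [1, 3, 4] ⇒ c(23) = 2.
- Vertex 18: neighbors [1, 22, 19] already have colors [1, 2, 3] ⇒ c(18) = 4.
- Vertex 8: neighbors [23, 19, 18] already have colors [2, 3, 4] ⇒ c(8) = 1.
- Vertex 13: neighbors [8, 22, 19, 18] already have colors [1, 2, 3, 4] — all 4 colors blocked. Contradiction.
The forced assignments end in a contradiction, so G has no proper 4-coloring (χ ≥ 5).
The coloring below uses 5 colors, so χ(G) = 5.
A valid 5-coloring: color 1: [0, 9, 15, 19]; color 2: [8, 16, 22]; color 3: [1, 13]; color 4: [18, 20]; color 5: [23].

χ(G) = 5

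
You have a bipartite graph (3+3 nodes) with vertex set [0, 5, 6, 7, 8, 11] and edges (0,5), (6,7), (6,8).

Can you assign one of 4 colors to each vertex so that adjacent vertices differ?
Yes, G is 4-colorable

A valid 4-coloring: color 1: [0, 6, 11]; color 2: [5, 7, 8].
(χ(G) = 2 ≤ 4.)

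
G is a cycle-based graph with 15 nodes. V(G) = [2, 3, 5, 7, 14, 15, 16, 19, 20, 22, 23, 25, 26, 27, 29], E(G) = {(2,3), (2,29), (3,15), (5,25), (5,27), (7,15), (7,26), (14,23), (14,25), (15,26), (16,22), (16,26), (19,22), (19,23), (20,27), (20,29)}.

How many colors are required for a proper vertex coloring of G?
Clique number ω(G) = 3 (lower bound: χ ≥ ω).
The clique on [7, 15, 26] has size 3, forcing χ ≥ 3, and the coloring below uses 3 colors, so χ(G) = 3.
A valid 3-coloring: color 1: [2, 5, 14, 15, 16, 19, 20]; color 2: [3, 22, 23, 25, 26, 27, 29]; color 3: [7].

χ(G) = 3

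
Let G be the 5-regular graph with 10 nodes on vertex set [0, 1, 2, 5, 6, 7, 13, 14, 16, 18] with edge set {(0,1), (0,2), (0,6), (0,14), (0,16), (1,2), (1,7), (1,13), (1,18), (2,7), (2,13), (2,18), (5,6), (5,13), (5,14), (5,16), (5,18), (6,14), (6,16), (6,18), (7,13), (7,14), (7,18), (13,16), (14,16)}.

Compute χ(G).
χ(G) = 4

Clique number ω(G) = 4 (lower bound: χ ≥ ω).
The clique on [0, 6, 14, 16] has size 4, forcing χ ≥ 4, and the coloring below uses 4 colors, so χ(G) = 4.
A valid 4-coloring: color 1: [13, 14, 18]; color 2: [2, 16]; color 3: [1, 6]; color 4: [0, 5, 7].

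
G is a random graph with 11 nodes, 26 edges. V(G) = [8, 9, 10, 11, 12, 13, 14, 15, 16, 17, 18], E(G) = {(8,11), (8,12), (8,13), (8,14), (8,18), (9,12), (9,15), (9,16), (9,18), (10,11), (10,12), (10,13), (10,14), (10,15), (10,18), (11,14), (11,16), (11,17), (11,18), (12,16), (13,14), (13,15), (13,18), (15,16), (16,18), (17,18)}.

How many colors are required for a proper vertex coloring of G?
Clique number ω(G) = 3 (lower bound: χ ≥ ω).
The clique on [9, 16, 18] has size 3, forcing χ ≥ 3, and the coloring below uses 3 colors, so χ(G) = 3.
A valid 3-coloring: color 1: [12, 14, 15, 18]; color 2: [9, 11, 13]; color 3: [8, 10, 16, 17].

χ(G) = 3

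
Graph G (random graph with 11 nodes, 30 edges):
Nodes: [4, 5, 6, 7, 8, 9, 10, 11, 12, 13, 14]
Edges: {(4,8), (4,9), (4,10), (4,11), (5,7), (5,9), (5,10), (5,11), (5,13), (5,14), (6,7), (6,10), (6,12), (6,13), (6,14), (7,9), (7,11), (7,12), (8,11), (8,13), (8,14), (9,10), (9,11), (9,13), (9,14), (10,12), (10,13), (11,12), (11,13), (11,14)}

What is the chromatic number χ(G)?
Clique number ω(G) = 4 (lower bound: χ ≥ ω).
The clique on [5, 9, 10, 13] has size 4, forcing χ ≥ 4, and the coloring below uses 4 colors, so χ(G) = 4.
A valid 4-coloring: color 1: [10, 11]; color 2: [6, 8, 9]; color 3: [4, 7, 13, 14]; color 4: [5, 12].

χ(G) = 4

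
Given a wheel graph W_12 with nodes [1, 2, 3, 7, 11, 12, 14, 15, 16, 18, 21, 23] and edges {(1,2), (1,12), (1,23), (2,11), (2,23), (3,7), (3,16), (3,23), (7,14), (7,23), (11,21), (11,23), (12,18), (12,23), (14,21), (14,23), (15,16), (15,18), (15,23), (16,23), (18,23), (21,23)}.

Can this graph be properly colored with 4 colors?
Yes, G is 4-colorable

A valid 4-coloring: color 1: [23]; color 2: [2, 7, 12, 16, 21]; color 3: [1, 3, 11, 14, 15]; color 4: [18].
(χ(G) = 4 ≤ 4.)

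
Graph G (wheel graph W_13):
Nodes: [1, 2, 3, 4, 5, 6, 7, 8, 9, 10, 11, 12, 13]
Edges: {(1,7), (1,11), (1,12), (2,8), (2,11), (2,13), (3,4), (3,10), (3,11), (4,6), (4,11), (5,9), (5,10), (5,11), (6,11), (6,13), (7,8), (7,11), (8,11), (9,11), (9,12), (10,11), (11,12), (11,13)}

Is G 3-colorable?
A valid 3-coloring: color 1: [11]; color 2: [2, 3, 5, 6, 7, 12]; color 3: [1, 4, 8, 9, 10, 13].
(χ(G) = 3 ≤ 3.)

Yes, G is 3-colorable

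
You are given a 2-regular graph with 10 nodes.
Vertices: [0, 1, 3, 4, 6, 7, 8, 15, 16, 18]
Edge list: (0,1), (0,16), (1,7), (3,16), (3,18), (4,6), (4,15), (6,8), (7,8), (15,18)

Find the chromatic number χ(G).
Clique number ω(G) = 2 (lower bound: χ ≥ ω).
The graph is bipartite (no odd cycle), so 2 colors suffice: χ(G) = 2.
A valid 2-coloring: color 1: [0, 3, 6, 7, 15]; color 2: [1, 4, 8, 16, 18].

χ(G) = 2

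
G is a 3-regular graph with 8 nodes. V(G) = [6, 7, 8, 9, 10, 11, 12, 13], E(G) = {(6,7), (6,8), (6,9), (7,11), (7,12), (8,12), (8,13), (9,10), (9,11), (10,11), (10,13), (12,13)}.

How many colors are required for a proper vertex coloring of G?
χ(G) = 3

Clique number ω(G) = 3 (lower bound: χ ≥ ω).
The clique on [9, 10, 11] has size 3, forcing χ ≥ 3, and the coloring below uses 3 colors, so χ(G) = 3.
A valid 3-coloring: color 1: [6, 11, 13]; color 2: [7, 8, 9]; color 3: [10, 12].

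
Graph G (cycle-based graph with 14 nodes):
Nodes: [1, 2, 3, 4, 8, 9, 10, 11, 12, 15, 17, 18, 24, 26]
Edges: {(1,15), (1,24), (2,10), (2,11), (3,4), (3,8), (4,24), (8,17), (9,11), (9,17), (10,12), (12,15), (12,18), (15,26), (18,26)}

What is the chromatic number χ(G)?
Clique number ω(G) = 2 (lower bound: χ ≥ ω).
The graph is bipartite (no odd cycle), so 2 colors suffice: χ(G) = 2.
A valid 2-coloring: color 1: [1, 2, 4, 8, 9, 12, 26]; color 2: [3, 10, 11, 15, 17, 18, 24].

χ(G) = 2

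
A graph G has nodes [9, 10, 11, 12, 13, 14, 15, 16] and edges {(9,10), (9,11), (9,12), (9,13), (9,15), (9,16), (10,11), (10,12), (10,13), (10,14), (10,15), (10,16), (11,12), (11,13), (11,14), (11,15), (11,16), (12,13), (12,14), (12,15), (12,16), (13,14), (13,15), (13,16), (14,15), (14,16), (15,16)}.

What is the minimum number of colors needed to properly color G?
Clique number ω(G) = 7 (lower bound: χ ≥ ω).
The clique on [9, 10, 11, 12, 13, 15, 16] has size 7, forcing χ ≥ 7, and the coloring below uses 7 colors, so χ(G) = 7.
A valid 7-coloring: color 1: [16]; color 2: [11]; color 3: [10]; color 4: [12]; color 5: [15]; color 6: [13]; color 7: [9, 14].

χ(G) = 7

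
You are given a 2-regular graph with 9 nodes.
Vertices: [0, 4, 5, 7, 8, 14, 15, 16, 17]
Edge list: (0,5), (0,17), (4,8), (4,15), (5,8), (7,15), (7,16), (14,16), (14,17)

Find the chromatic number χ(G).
χ(G) = 3

Clique number ω(G) = 2 (lower bound: χ ≥ ω).
Odd cycle [16, 7, 15, 4, 8, 5, 0, 17, 14] needs 3 colors (χ ≥ 3).
The coloring below uses 3 colors, so χ(G) = 3.
A valid 3-coloring: color 1: [5, 15, 16, 17]; color 2: [0, 4, 7, 14]; color 3: [8].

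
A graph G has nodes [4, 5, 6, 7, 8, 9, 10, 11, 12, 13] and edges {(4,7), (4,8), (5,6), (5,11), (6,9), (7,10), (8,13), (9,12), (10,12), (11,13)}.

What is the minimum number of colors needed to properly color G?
Clique number ω(G) = 2 (lower bound: χ ≥ ω).
The graph is bipartite (no odd cycle), so 2 colors suffice: χ(G) = 2.
A valid 2-coloring: color 1: [6, 7, 8, 11, 12]; color 2: [4, 5, 9, 10, 13].

χ(G) = 2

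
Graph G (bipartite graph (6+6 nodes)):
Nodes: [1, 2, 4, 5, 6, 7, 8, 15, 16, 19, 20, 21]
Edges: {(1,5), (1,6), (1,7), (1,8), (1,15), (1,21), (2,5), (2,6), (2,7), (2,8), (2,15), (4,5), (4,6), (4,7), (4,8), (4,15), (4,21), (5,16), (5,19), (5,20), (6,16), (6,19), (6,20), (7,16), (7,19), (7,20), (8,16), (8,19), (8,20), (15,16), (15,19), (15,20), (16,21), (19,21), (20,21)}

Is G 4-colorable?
A valid 4-coloring: color 1: [5, 6, 7, 8, 15, 21]; color 2: [1, 2, 4, 16, 19, 20].
(χ(G) = 2 ≤ 4.)

Yes, G is 4-colorable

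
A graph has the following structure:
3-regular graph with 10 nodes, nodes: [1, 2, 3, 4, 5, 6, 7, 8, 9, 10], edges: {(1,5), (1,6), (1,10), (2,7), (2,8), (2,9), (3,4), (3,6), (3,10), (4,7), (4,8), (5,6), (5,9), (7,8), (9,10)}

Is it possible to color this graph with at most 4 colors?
Yes, G is 4-colorable

A valid 4-coloring: color 1: [2, 4, 5, 10]; color 2: [6, 8, 9]; color 3: [1, 3, 7].
(χ(G) = 3 ≤ 4.)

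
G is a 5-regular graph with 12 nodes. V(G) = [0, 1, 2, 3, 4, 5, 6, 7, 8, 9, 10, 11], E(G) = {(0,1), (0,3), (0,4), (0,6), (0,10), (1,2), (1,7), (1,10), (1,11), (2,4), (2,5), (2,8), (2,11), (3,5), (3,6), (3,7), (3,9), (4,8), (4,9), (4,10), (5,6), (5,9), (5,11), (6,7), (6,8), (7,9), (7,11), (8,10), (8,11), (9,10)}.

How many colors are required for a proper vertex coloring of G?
χ(G) = 4

Clique number ω(G) = 3 (lower bound: χ ≥ ω).
Suppose a proper 3-coloring c exists. The clique [0, 1, 10] takes 3 distinct colors; by symmetry let c(0) = 1, c(1) = 2, c(10) = 3.
- Vertex 4: neighbors [0, 10] already have colors [1, 3] ⇒ c(4) = 2.
- Vertex 8: neighbors [4, 10] already have colors [2, 3] ⇒ c(8) = 1.
- Vertex 9: neighbors [4, 10] already have colors [2, 3] ⇒ c(9) = 1.
- Vertex 7: neighbors [9, 1] already have colors [1, 2] ⇒ c(7) = 3.
- Vertex 11: neighbors [8, 1, 7] already have colors [1, 2, 3] — all 3 colors blocked. Contradiction.
The forced assignments end in a contradiction, so G has no proper 3-coloring (χ ≥ 4).
The coloring below uses 4 colors, so χ(G) = 4.
A valid 4-coloring: color 1: [0, 2, 9]; color 2: [4, 6, 11]; color 3: [1, 3, 8]; color 4: [5, 7, 10].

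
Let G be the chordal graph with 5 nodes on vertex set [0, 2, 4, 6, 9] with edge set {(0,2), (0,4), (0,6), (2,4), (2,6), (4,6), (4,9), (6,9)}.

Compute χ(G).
Clique number ω(G) = 4 (lower bound: χ ≥ ω).
The clique on [0, 2, 4, 6] has size 4, forcing χ ≥ 4, and the coloring below uses 4 colors, so χ(G) = 4.
A valid 4-coloring: color 1: [6]; color 2: [4]; color 3: [2, 9]; color 4: [0].

χ(G) = 4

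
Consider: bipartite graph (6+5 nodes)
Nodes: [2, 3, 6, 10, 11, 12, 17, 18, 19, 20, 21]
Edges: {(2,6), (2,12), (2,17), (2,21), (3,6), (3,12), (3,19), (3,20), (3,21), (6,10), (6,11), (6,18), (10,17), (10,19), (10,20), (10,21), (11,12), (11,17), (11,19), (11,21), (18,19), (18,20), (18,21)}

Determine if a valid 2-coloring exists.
A valid 2-coloring: color 1: [6, 12, 17, 19, 20, 21]; color 2: [2, 3, 10, 11, 18].
(χ(G) = 2 ≤ 2.)

Yes, G is 2-colorable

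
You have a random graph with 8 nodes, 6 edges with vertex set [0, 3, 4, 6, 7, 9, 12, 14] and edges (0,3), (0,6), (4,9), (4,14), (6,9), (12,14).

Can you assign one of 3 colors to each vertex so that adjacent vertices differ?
Yes, G is 3-colorable

A valid 3-coloring: color 1: [0, 7, 9, 14]; color 2: [3, 4, 6, 12].
(χ(G) = 2 ≤ 3.)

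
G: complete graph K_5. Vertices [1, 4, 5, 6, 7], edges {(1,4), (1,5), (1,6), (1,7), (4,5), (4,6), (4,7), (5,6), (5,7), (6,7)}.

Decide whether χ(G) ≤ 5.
A valid 5-coloring: color 1: [5]; color 2: [1]; color 3: [7]; color 4: [6]; color 5: [4].
(χ(G) = 5 ≤ 5.)

Yes, G is 5-colorable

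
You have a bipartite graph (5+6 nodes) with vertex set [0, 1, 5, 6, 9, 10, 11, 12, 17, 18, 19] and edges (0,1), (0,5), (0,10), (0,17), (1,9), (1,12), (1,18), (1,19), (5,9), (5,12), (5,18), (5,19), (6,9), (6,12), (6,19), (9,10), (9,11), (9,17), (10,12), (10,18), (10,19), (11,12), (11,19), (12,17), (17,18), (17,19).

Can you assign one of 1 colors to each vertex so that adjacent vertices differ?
No, G is not 1-colorable

Edge (0,17) forces its endpoints to differ, so 1 color is not enough.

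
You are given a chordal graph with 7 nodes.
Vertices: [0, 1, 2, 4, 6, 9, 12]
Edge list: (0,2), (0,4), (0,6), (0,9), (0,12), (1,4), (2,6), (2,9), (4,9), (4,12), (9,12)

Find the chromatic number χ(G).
Clique number ω(G) = 4 (lower bound: χ ≥ ω).
The clique on [0, 4, 9, 12] has size 4, forcing χ ≥ 4, and the coloring below uses 4 colors, so χ(G) = 4.
A valid 4-coloring: color 1: [0, 1]; color 2: [6, 9]; color 3: [2, 4]; color 4: [12].

χ(G) = 4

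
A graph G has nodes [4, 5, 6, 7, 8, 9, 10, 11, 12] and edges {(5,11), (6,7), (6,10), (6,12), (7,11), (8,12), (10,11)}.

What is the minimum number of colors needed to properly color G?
Clique number ω(G) = 2 (lower bound: χ ≥ ω).
The graph is bipartite (no odd cycle), so 2 colors suffice: χ(G) = 2.
A valid 2-coloring: color 1: [4, 6, 8, 9, 11]; color 2: [5, 7, 10, 12].

χ(G) = 2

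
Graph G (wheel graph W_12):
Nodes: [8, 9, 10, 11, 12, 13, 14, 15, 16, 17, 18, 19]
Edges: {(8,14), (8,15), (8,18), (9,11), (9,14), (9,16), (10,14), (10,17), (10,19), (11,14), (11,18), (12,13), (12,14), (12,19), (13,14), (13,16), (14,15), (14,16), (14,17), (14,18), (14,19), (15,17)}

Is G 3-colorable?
No, G is not 3-colorable

Odd cycle [9, 11, 18, 8, 15, 17, 10, 19, 12, 13, 16] needs 3 colors (χ ≥ 3).
Vertex 14 is adjacent to every vertex of [8, 9, 10, 11, 12, 13, 15, 16, 17, 18, 19], which already need 3 colors among themselves, so 14 needs a new color (χ ≥ 4).
Hence χ(G) ≥ 4 > 3, so no proper 3-coloring exists.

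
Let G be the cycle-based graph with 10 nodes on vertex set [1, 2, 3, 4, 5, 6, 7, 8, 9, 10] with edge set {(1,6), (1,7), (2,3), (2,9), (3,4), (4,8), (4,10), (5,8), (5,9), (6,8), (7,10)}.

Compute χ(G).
Clique number ω(G) = 2 (lower bound: χ ≥ ω).
The graph is bipartite (no odd cycle), so 2 colors suffice: χ(G) = 2.
A valid 2-coloring: color 1: [2, 4, 5, 6, 7]; color 2: [1, 3, 8, 9, 10].

χ(G) = 2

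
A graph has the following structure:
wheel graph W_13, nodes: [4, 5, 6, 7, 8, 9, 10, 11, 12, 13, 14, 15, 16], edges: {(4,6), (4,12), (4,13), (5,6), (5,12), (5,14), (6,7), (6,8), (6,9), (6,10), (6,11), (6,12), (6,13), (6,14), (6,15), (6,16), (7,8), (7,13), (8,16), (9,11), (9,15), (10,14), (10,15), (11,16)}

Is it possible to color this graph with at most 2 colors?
The clique on vertices [4, 6, 12] has size 3 > 2, so it alone needs 3 colors.

No, G is not 2-colorable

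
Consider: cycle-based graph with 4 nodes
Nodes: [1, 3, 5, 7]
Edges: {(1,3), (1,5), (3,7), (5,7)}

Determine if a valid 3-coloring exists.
Yes, G is 3-colorable

A valid 3-coloring: color 1: [3, 5]; color 2: [1, 7].
(χ(G) = 2 ≤ 3.)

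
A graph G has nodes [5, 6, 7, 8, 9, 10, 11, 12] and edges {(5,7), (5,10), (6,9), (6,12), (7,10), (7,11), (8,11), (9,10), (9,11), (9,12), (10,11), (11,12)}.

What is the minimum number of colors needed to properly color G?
χ(G) = 3

Clique number ω(G) = 3 (lower bound: χ ≥ ω).
The clique on [9, 10, 11] has size 3, forcing χ ≥ 3, and the coloring below uses 3 colors, so χ(G) = 3.
A valid 3-coloring: color 1: [5, 6, 11]; color 2: [7, 8, 9]; color 3: [10, 12].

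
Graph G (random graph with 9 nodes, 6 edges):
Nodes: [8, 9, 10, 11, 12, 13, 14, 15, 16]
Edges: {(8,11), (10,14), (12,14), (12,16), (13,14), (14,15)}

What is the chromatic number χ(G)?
χ(G) = 2

Clique number ω(G) = 2 (lower bound: χ ≥ ω).
The graph is bipartite (no odd cycle), so 2 colors suffice: χ(G) = 2.
A valid 2-coloring: color 1: [8, 9, 14, 16]; color 2: [10, 11, 12, 13, 15].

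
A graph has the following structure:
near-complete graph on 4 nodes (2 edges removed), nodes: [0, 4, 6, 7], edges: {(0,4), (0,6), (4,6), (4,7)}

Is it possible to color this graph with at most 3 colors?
A valid 3-coloring: color 1: [4]; color 2: [6, 7]; color 3: [0].
(χ(G) = 3 ≤ 3.)

Yes, G is 3-colorable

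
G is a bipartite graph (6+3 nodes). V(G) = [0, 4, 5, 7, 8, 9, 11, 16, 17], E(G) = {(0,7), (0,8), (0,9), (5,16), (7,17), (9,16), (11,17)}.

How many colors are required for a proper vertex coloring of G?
χ(G) = 2

Clique number ω(G) = 2 (lower bound: χ ≥ ω).
The graph is bipartite (no odd cycle), so 2 colors suffice: χ(G) = 2.
A valid 2-coloring: color 1: [0, 4, 16, 17]; color 2: [5, 7, 8, 9, 11].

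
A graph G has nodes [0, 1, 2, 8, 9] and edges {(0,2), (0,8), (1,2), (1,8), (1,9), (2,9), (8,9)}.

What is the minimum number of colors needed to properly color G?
Clique number ω(G) = 3 (lower bound: χ ≥ ω).
The clique on [1, 8, 9] has size 3, forcing χ ≥ 3, and the coloring below uses 3 colors, so χ(G) = 3.
A valid 3-coloring: color 1: [0, 1]; color 2: [9]; color 3: [2, 8].

χ(G) = 3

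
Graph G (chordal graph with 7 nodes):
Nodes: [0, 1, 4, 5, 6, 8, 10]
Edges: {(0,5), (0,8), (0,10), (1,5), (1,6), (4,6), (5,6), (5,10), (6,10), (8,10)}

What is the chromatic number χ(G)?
Clique number ω(G) = 3 (lower bound: χ ≥ ω).
The clique on [0, 8, 10] has size 3, forcing χ ≥ 3, and the coloring below uses 3 colors, so χ(G) = 3.
A valid 3-coloring: color 1: [4, 5, 8]; color 2: [0, 6]; color 3: [1, 10].

χ(G) = 3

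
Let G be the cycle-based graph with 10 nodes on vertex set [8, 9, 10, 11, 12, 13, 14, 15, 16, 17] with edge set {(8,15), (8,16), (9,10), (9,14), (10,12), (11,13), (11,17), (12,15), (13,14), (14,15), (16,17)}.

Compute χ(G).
Clique number ω(G) = 2 (lower bound: χ ≥ ω).
Odd cycle [9, 10, 12, 15, 14] needs 3 colors (χ ≥ 3).
The coloring below uses 3 colors, so χ(G) = 3.
A valid 3-coloring: color 1: [8, 10, 14, 17]; color 2: [9, 11, 15, 16]; color 3: [12, 13].

χ(G) = 3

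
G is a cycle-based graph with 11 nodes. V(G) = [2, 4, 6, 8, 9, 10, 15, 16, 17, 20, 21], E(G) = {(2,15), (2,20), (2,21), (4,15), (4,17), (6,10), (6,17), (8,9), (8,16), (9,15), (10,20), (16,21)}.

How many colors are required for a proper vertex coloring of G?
χ(G) = 3

Clique number ω(G) = 2 (lower bound: χ ≥ ω).
Odd cycle [4, 17, 6, 10, 20, 2, 15] needs 3 colors (χ ≥ 3).
The coloring below uses 3 colors, so χ(G) = 3.
A valid 3-coloring: color 1: [8, 10, 15, 17, 21]; color 2: [2, 4, 6, 9, 16]; color 3: [20].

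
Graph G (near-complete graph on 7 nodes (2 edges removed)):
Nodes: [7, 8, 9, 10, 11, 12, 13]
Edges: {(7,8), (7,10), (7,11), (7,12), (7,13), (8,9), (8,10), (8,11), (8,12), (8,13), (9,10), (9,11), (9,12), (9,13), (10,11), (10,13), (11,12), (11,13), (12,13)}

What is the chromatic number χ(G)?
Clique number ω(G) = 5 (lower bound: χ ≥ ω).
The clique on [8, 9, 10, 11, 13] has size 5, forcing χ ≥ 5, and the coloring below uses 5 colors, so χ(G) = 5.
A valid 5-coloring: color 1: [13]; color 2: [11]; color 3: [8]; color 4: [10, 12]; color 5: [7, 9].

χ(G) = 5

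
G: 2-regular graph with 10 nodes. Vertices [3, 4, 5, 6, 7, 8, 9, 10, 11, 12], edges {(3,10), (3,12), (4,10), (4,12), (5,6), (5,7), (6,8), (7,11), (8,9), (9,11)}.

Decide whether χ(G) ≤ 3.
Yes, G is 3-colorable

A valid 3-coloring: color 1: [5, 8, 10, 11, 12]; color 2: [3, 4, 6, 7, 9].
(χ(G) = 2 ≤ 3.)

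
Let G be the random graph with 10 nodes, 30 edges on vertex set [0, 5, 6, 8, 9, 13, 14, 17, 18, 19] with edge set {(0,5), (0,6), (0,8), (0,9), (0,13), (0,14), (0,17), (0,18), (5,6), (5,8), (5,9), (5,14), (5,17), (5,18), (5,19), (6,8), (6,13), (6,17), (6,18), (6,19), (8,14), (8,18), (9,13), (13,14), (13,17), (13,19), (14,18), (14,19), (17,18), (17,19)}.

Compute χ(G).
Clique number ω(G) = 5 (lower bound: χ ≥ ω).
The clique on [0, 5, 6, 8, 18] has size 5, forcing χ ≥ 5, and the coloring below uses 5 colors, so χ(G) = 5.
A valid 5-coloring: color 1: [5, 13]; color 2: [0, 19]; color 3: [6, 9, 14]; color 4: [8, 17]; color 5: [18].

χ(G) = 5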